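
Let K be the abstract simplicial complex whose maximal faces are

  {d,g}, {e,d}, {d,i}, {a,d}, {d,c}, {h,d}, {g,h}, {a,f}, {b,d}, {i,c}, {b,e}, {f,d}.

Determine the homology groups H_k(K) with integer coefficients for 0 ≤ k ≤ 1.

H_0 = Z,  H_1 = Z^4.

We work with the vertex ordering a < b < c < d < e < f < g < h < i. The simplices of K, each written with vertices in increasing order, are:

  0-simplices (9): a, b, c, d, e, f, g, h, i
  1-simplices (12): ad, af, bd, be, cd, ci, de, df, dg, dh, di, gh

giving chain groups C_0 ≅ Z^9, C_1 ≅ Z^12.

∂_1: C_1 → C_0 maps an edge to its endpoints' difference, ∂[p,q] = q − p. For instance
  ∂de = e − d.
As a 9×12 matrix over Z this has rank 8, with invariant factors (1,1,1,1,1,1,1,1).

Reading off H_k = ker ∂_k / im ∂_{k+1}:

  H_0: rank C_0 − rank ∂_1 = 9 − 8 = 1, and the invariant factors of ∂_1 are all 1, so H_0 = Z.
  H_1: rank ker ∂_1 − rank ∂_2 = (12 − 8) − 0 = 4, and there is no ∂_2, so H_1 = Z^4.

(K is a triangulation of a wedge of 4 circles.)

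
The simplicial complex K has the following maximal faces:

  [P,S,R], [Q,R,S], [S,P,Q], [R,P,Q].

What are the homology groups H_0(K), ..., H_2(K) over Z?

Take the total order P < Q < R < S on the vertex set. Then K (dimension 2) consists of the simplices:

  0-simplices (4): P, Q, R, S
  1-simplices (6): PQ, PR, PS, QR, QS, RS
  2-simplices (4): PQR, PQS, PRS, QRS

so the chain groups are C_0 ≅ Z^4, C_1 ≅ Z^6, C_2 ≅ Z^4.

The boundary map ∂_1: C_1 → C_0 maps an edge to its endpoints' difference, ∂[p,q] = q − p. For instance
  ∂PQ = Q − P.
The 4×6 boundary matrix has rank 3 and Smith normal form diag(1,1,1).

∂_2: C_2 → C_1 maps a triangle to the signed sum of its edges. For instance
  ∂PRS = RS − PS + PR,
  ∂PQR = QR − PR + PQ.
As a 6×4 matrix over Z this has rank 3, with invariant factors (1,1,1).

Now H_k = ker ∂_k / im ∂_{k+1}, so:

  H_0: rank C_0 − rank ∂_1 = 4 − 3 = 1, and the invariant factors of ∂_1 are all 1, so H_0 ≅ Z.
  H_1: rank ker ∂_1 − rank ∂_2 = (6 − 3) − 3 = 0, and the invariant factors of ∂_2 are all 1, so H_1 ≅ 0.
  H_2: rank ker ∂_2 − rank ∂_3 = (4 − 3) − 0 = 1, and there is no ∂_3, so H_2 ≅ Z.

H_0 ≅ Z,  H_1 = 0,  H_2 ≅ Z.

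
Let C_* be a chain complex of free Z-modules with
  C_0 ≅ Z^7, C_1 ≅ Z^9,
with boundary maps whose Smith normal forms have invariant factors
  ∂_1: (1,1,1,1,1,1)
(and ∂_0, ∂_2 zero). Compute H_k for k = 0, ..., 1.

H_0 = Z,  H_1 = Z^3.

H_0: b_0 = 7 − 0 − 6 = 1; torsion from ∂_1 factors > 1: none. So H_0 = Z.
H_1: b_1 = 9 − 6 − 0 = 3; torsion from ∂_2 factors > 1: none. So H_1 = Z^3.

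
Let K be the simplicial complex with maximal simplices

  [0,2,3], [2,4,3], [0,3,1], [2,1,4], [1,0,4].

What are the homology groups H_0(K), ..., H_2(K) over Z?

H_0 ≅ Z,  H_1 ≅ Z,  H_2 = 0.

Fix the vertex order 0 < 1 < 2 < 3 < 4 and write every simplex with vertices in increasing order. Then dim K = 2 and the simplices of K are:

  0-simplices (5): [0], [1], [2], [3], [4]
  1-simplices (10): [0,1], [0,2], [0,3], [0,4], [1,2], [1,3], [1,4], [2,3], [2,4], [3,4]
  2-simplices (5): [0,1,3], [0,1,4], [0,2,3], [1,2,4], [2,3,4]

so the chain groups are C_0 ≅ Z^5, C_1 ≅ Z^10, C_2 ≅ Z^5.

The boundary map ∂_1: C_1 → C_0 is given by ∂[p,q] = [q] − [p].
This gives a 5×10 integer matrix of rank 4; reducing to Smith normal form yields diagonal entries (1,1,1,1).

The boundary map ∂_2: C_2 → C_1 acts by ∂[p,q,r] = [q,r] − [p,r] + [p,q]. For instance
  ∂[0,2,3] = [2,3] − [0,3] + [0,2],
  ∂[2,3,4] = [3,4] − [2,4] + [2,3].
The resulting 10×5 matrix has rank 5, and its Smith normal form has invariant factors (1,1,1,1,1).

Reading off H_k = ker ∂_k / im ∂_{k+1}:

  H_0: rank C_0 − rank ∂_1 = 5 − 4 = 1, and the invariant factors of ∂_1 are all 1, so H_0 ≅ Z.
  H_1: rank ker ∂_1 − rank ∂_2 = (10 − 4) − 5 = 1, and the invariant factors of ∂_2 are all 1, so H_1 ≅ Z.
  H_2: rank ker ∂_2 − rank ∂_3 = (5 − 5) − 0 = 0, and there is no ∂_3, so H_2 ≅ 0.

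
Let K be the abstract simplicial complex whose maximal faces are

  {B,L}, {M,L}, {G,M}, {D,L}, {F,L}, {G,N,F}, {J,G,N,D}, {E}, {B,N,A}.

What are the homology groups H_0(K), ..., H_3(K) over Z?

Take the total order A < B < D < E < F < G < J < L < M < N on the vertex set. Then K (dimension 3) consists of the simplices:

  0-simplices (10): A, B, D, E, F, G, J, L, M, N
  1-simplices (16): AB, AN, BL, BN, DG, DJ, DL, DN, FG, FL, FN, GJ, GM, GN, JN, LM
  2-simplices (6): ABN, DGJ, DGN, DJN, FGN, GJN
  3-simplices (1): DGJN

Hence C_0 ≅ Z^10, C_1 ≅ Z^16, C_2 ≅ Z^6, C_3 ≅ Z^1.

∂_1: C_1 → C_0 sends each edge [p,q] (with p < q) to q − p.
The 10×16 boundary matrix has rank 8 and Smith normal form diag(1,1,1,1,1,1,1,1).

∂_2: C_2 → C_1 maps a triangle to the signed sum of its edges. For instance
  ∂ABN = BN − AN + AB,
  ∂FGN = GN − FN + FG.
The resulting 16×6 matrix has rank 5, and its Smith normal form has invariant factors (1,1,1,1,1).

Boundary ∂_3: C_3 → C_2 sends each 3-simplex σ to the alternating sum Σ_i (−1)^i (σ with its i-th vertex removed). For instance
  ∂DGJN = GJN − DJN + DGN − DGJ.
The 6×1 boundary matrix has rank 1 and Smith normal form diag(1).

From H_k ≅ ker(∂_k) / im(∂_{k+1}) we obtain:

  H_0: rank C_0 − rank ∂_1 = 10 − 8 = 2, and the invariant factors of ∂_1 are all 1, so H_0 ≅ Z^2.
  H_1: rank ker ∂_1 − rank ∂_2 = (16 − 8) − 5 = 3, and the invariant factors of ∂_2 are all 1, so H_1 ≅ Z^3.
  H_2: rank ker ∂_2 − rank ∂_3 = (6 − 5) − 1 = 0, and the invariant factors of ∂_3 are all 1, so H_2 ≅ 0.
  H_3: rank ker ∂_3 − rank ∂_4 = (1 − 1) − 0 = 0, and there is no ∂_4, so H_3 ≅ 0.

H_0 = Z^2,  H_1 = Z^3,  H_2 = 0,  H_3 = 0.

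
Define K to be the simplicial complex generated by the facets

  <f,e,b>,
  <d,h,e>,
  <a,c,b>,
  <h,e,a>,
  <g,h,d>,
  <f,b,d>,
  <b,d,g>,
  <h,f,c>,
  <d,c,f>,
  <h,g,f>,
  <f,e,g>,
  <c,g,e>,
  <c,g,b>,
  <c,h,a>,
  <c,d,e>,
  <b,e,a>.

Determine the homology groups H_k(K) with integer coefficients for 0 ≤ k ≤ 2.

H_0 ≅ Z,  H_1 ≅ Z^2,  H_2 ≅ Z.

We work with the vertex ordering a < b < c < d < e < f < g < h. The simplices of K, each written with vertices in increasing order, are:

  0-simplices (8): a, b, c, d, e, f, g, h
  1-simplices (24): ab, ac, ae, ah, bc, bd, be, bf, bg, cd, ce, cf, cg, ch, de, df, dg, dh, ef, eg, eh, fg, fh, gh
  2-simplices (16): abc, abe, ach, aeh, bcg, bdf, bdg, bef, cde, cdf, ceg, cfh, deh, dgh, efg, fgh

so the chain groups are C_0 ≅ Z^8, C_1 ≅ Z^24, C_2 ≅ Z^16.

The boundary map ∂_1: C_1 → C_0 sends each edge [p,q] (with p < q) to q − p.
This gives a 8×24 integer matrix of rank 7; reducing to Smith normal form yields diagonal entries (1,1,1,1,1,1,1).

The boundary map ∂_2: C_2 → C_1 acts by ∂[p,q,r] = [q,r] − [p,r] + [p,q]. For instance
  ∂bdf = df − bf + bd,
  ∂aeh = eh − ah + ae.
The resulting 24×16 matrix has rank 15, and its Smith normal form has invariant factors (1,1,1,1,1,1,1,1,1,1,1,1,1,1,1).

Reading off H_k = ker ∂_k / im ∂_{k+1}:

  H_0: rank C_0 − rank ∂_1 = 8 − 7 = 1, and the invariant factors of ∂_1 are all 1, so H_0 ≅ Z.
  H_1: rank ker ∂_1 − rank ∂_2 = (24 − 7) − 15 = 2, and the invariant factors of ∂_2 are all 1, so H_1 ≅ Z^2.
  H_2: rank ker ∂_2 − rank ∂_3 = (16 − 15) − 0 = 1, and there is no ∂_3, so H_2 ≅ Z.

(K is a triangulation of the torus T^2.)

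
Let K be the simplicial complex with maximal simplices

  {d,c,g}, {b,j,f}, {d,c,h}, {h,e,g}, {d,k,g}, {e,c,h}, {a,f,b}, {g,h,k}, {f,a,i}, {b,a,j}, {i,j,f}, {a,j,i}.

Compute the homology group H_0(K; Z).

Order the vertices as a < b < c < d < e < f < g < h < i < j < k. Listing each simplex with vertices in this order, K has dimension 2 with simplices:

  0-simplices (11): a, b, c, d, e, f, g, h, i, j, k
  1-simplices (21): ab, af, ai, aj, bf, bj, cd, ce, cg, ch, dg, dh, dk, eg, eh, fi, fj, gh, gk, hk, ij
  2-simplices (12): abf, abj, afi, aij, bfj, cdg, cdh, ceh, dgk, egh, fij, ghk

so the chain groups are C_0 ≅ Z^11, C_1 ≅ Z^21, C_2 ≅ Z^12.

∂_1: C_1 → C_0 is given by ∂[p,q] = [q] − [p]. For instance
  ∂eg = g − e.
The resulting 11×21 matrix has rank 9, and its Smith normal form has invariant factors (1,1,1,1,1,1,1,1,1).

The boundary map ∂_2: C_2 → C_1 sends each 2-simplex [p,q,r] to [q,r] − [p,r] + [p,q]. For instance
  ∂aij = ij − aj + ai,
  ∂dgk = gk − dk + dg.
This gives a 21×12 integer matrix of rank 11; reducing to Smith normal form yields diagonal entries (1,1,1,1,1,1,1,1,1,1,1).

From H_k ≅ ker(∂_k) / im(∂_{k+1}) we obtain:

  H_0: rank C_0 − rank ∂_1 = 11 − 9 = 2, and the invariant factors of ∂_1 are all 1, so H_0 = Z^2.

H_0 ≅ Z^2.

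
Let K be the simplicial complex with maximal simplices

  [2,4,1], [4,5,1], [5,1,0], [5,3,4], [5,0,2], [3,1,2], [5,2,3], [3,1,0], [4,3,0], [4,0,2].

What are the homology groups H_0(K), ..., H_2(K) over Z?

Take the total order 0 < 1 < 2 < 3 < 4 < 5 on the vertex set. Then K (dimension 2) consists of the simplices:

  0-simplices (6): [0], [1], [2], [3], [4], [5]
  1-simplices (15): [0,1], [0,2], [0,3], [0,4], [0,5], [1,2], [1,3], [1,4], [1,5], [2,3], [2,4], [2,5], [3,4], [3,5], [4,5]
  2-simplices (10): [0,1,3], [0,1,5], [0,2,4], [0,2,5], [0,3,4], [1,2,3], [1,2,4], [1,4,5], [2,3,5], [3,4,5]

so the chain groups are C_0 ≅ Z^6, C_1 ≅ Z^15, C_2 ≅ Z^10.

∂_1: C_1 → C_0 is given by ∂[p,q] = [q] − [p]. For instance
  ∂[0,2] = [2] − [0].
The 6×15 boundary matrix has rank 5 and Smith normal form diag(1,1,1,1,1).

Boundary ∂_2: C_2 → C_1 sends each 2-simplex [p,q,r] to [q,r] − [p,r] + [p,q]. For instance
  ∂[2,3,5] = [3,5] − [2,5] + [2,3],
  ∂[0,2,5] = [2,5] − [0,5] + [0,2].
The resulting 15×10 matrix has rank 10, and its Smith normal form has invariant factors (1,1,1,1,1,1,1,1,1,2).

Computing H_k = (kernel of ∂_k) / (image of ∂_{k+1}):

  H_0: rank C_0 − rank ∂_1 = 6 − 5 = 1, and the invariant factors of ∂_1 are all 1, so H_0 = Z.
  H_1: rank ker ∂_1 − rank ∂_2 = (15 − 5) − 10 = 0, and ∂_2 has invariant factor 2 > 1, so H_1 = Z/2.
  H_2: rank ker ∂_2 − rank ∂_3 = (10 − 10) − 0 = 0, and there is no ∂_3, so H_2 = 0.

H_0 = Z,  H_1 = Z/2,  H_2 = 0.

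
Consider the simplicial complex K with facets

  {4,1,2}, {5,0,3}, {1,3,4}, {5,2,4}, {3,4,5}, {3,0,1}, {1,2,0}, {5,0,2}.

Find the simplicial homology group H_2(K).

Take the total order 0 < 1 < 2 < 3 < 4 < 5 on the vertex set. Then K (dimension 2) consists of the simplices:

  0-simplices (6): [0], [1], [2], [3], [4], [5]
  1-simplices (12): [0,1], [0,2], [0,3], [0,5], [1,2], [1,3], [1,4], [2,4], [2,5], [3,4], [3,5], [4,5]
  2-simplices (8): [0,1,2], [0,1,3], [0,2,5], [0,3,5], [1,2,4], [1,3,4], [2,4,5], [3,4,5]

so the chain groups are C_0 ≅ Z^6, C_1 ≅ Z^12, C_2 ≅ Z^8.

Boundary ∂_1: C_1 → C_0 maps an edge to its endpoints' difference, ∂[p,q] = q − p. For instance
  ∂[3,5] = [5] − [3].
This gives a 6×12 integer matrix of rank 5; reducing to Smith normal form yields diagonal entries (1,1,1,1,1).

The boundary map ∂_2: C_2 → C_1 sends each 2-simplex [p,q,r] to [q,r] − [p,r] + [p,q]. For instance
  ∂[1,3,4] = [3,4] − [1,4] + [1,3],
  ∂[2,4,5] = [4,5] − [2,5] + [2,4].
This gives a 12×8 integer matrix of rank 7; reducing to Smith normal form yields diagonal entries (1,1,1,1,1,1,1).

Reading off H_k = ker ∂_k / im ∂_{k+1}:

  H_2: rank ker ∂_2 − rank ∂_3 = (8 − 7) − 0 = 1, and there is no ∂_3, so H_2 ≅ Z.

H_2 ≅ Z.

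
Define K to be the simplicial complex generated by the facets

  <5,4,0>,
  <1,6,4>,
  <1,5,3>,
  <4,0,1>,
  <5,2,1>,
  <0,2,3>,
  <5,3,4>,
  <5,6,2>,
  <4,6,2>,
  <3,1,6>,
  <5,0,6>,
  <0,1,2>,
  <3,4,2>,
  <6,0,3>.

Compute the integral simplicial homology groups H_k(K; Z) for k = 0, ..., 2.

H_0 = Z,  H_1 = Z^2,  H_2 = Z.

K has 7 vertices, 21 edges, 14 triangles.
rank ∂_0 = 0, rank ∂_1 = 6 ⇒ b_0 = 7 − 0 − 6 = 1; all invariant factors of ∂_1 are 1 so no torsion. So H_0 ≅ Z.
rank ∂_1 = 6, rank ∂_2 = 13 ⇒ b_1 = 21 − 6 − 13 = 2; all invariant factors of ∂_2 are 1 so no torsion. So H_1 ≅ Z^2.
rank ∂_2 = 13, rank ∂_3 = 0 ⇒ b_2 = 14 − 13 − 0 = 1. So H_2 ≅ Z.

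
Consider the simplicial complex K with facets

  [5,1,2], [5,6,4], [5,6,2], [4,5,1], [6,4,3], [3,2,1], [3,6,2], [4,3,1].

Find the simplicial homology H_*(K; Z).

H_0 ≅ Z,  H_1 = 0,  H_2 ≅ Z.

Take the total order 1 < 2 < 3 < 4 < 5 < 6 on the vertex set. Then K (dimension 2) consists of the simplices:

  0-simplices (6): [1], [2], [3], [4], [5], [6]
  1-simplices (12): [1,2], [1,3], [1,4], [1,5], [2,3], [2,5], [2,6], [3,4], [3,6], [4,5], [4,6], [5,6]
  2-simplices (8): [1,2,3], [1,2,5], [1,3,4], [1,4,5], [2,3,6], [2,5,6], [3,4,6], [4,5,6]

giving chain groups C_0 ≅ Z^6, C_1 ≅ Z^12, C_2 ≅ Z^8.

Boundary ∂_1: C_1 → C_0 sends each edge [p,q] (with p < q) to q − p. For instance
  ∂[2,5] = [5] − [2].
As a 6×12 matrix over Z this has rank 5, with invariant factors (1,1,1,1,1).

∂_2: C_2 → C_1 acts by ∂[p,q,r] = [q,r] − [p,r] + [p,q]. For instance
  ∂[1,2,5] = [2,5] − [1,5] + [1,2],
  ∂[1,3,4] = [3,4] − [1,4] + [1,3].
This gives a 12×8 integer matrix of rank 7; reducing to Smith normal form yields diagonal entries (1,1,1,1,1,1,1).

Now H_k = ker ∂_k / im ∂_{k+1}, so:

  H_0: rank C_0 − rank ∂_1 = 6 − 5 = 1, and the invariant factors of ∂_1 are all 1, so H_0 = Z.
  H_1: rank ker ∂_1 − rank ∂_2 = (12 − 5) − 7 = 0, and the invariant factors of ∂_2 are all 1, so H_1 = 0.
  H_2: rank ker ∂_2 − rank ∂_3 = (8 − 7) − 0 = 1, and there is no ∂_3, so H_2 = Z.

As a check, the Euler characteristic is 6 − 12 + 8 = 2, which agrees with 1 − 0 + 1 = 2.
(K is a triangulation of the 2-sphere S^2.)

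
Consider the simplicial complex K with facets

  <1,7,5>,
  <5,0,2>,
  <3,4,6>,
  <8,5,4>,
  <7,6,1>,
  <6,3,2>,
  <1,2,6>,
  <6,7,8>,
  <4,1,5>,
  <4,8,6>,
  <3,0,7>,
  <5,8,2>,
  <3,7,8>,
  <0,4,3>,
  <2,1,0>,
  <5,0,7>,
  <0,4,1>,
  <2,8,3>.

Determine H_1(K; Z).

We work with the vertex ordering 0 < 1 < 2 < 3 < 4 < 5 < 6 < 7 < 8. The simplices of K, each written with vertices in increasing order, are:

  0-simplices (9): [0], [1], [2], [3], [4], [5], [6], [7], [8]
  1-simplices (27): (27 of them)
  2-simplices (18): [0,1,2], [0,1,4], [0,2,5], [0,3,4], [0,3,7], [0,5,7], [1,2,6], [1,4,5], [1,5,7], [1,6,7], [2,3,6], [2,3,8], [2,5,8], [3,4,6], [3,7,8], [4,5,8], [4,6,8], [6,7,8]

giving chain groups C_0 ≅ Z^9, C_1 ≅ Z^27, C_2 ≅ Z^18.

Boundary ∂_1: C_1 → C_0 is given by ∂[p,q] = [q] − [p]. For instance
  ∂[7,8] = [8] − [7].
The resulting 9×27 matrix has rank 8, and its Smith normal form has invariant factors (1,1,1,1,1,1,1,1).

∂_2: C_2 → C_1 sends each 2-simplex [p,q,r] to [q,r] − [p,r] + [p,q]. For instance
  ∂[3,4,6] = [4,6] − [3,6] + [3,4],
  ∂[0,1,4] = [1,4] − [0,4] + [0,1].
The 27×18 boundary matrix has rank 18 and Smith normal form diag(1,1,1,1,1,1,1,1,1,1,1,1,1,1,1,1,1,2).

Computing H_k = (kernel of ∂_k) / (image of ∂_{k+1}):

  H_1: rank ker ∂_1 − rank ∂_2 = (27 − 8) − 18 = 1, and ∂_2 has invariant factor 2 > 1, so H_1 ≅ Z ⊕ Z/2.

H_1 ≅ Z ⊕ Z/2.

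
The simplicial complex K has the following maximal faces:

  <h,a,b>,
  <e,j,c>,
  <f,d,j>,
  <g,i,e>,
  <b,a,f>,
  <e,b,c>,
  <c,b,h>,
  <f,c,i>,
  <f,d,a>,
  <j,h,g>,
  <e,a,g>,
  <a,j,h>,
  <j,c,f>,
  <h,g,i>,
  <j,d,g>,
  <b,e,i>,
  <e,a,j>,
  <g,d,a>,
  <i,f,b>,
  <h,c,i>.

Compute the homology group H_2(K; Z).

Order the vertices as a < b < c < d < e < f < g < h < i < j. Listing each simplex with vertices in this order, K has dimension 2 with simplices:

  0-simplices (10): a, b, c, d, e, f, g, h, i, j
  1-simplices (30): ab, ad, ae, af, ag, ah, aj, bc, be, bf, bh, bi, ce, cf, ch, ci, cj, df, dg, dj, eg, ei, ej, fi, fj, gh, gi, gj, hi, hj
  2-simplices (20): abf, abh, adf, adg, aeg, aej, ahj, bce, bch, bei, bfi, cej, cfi, cfj, chi, dfj, dgj, egi, ghi, ghj

Hence C_0 ≅ Z^10, C_1 ≅ Z^30, C_2 ≅ Z^20.

Boundary ∂_1: C_1 → C_0 is given by ∂[p,q] = [q] − [p].
The 10×30 boundary matrix has rank 9 and Smith normal form diag(1,1,1,1,1,1,1,1,1).

∂_2: C_2 → C_1 sends each 2-simplex [p,q,r] to [q,r] − [p,r] + [p,q]. For instance
  ∂chi = hi − ci + ch,
  ∂egi = gi − ei + eg.
The 30×20 boundary matrix has rank 20 and Smith normal form diag(1,1,1,1,1,1,1,1,1,1,1,1,1,1,1,1,1,1,1,2).

From H_k ≅ ker(∂_k) / im(∂_{k+1}) we obtain:

  H_2: rank ker ∂_2 − rank ∂_3 = (20 − 20) − 0 = 0, and there is no ∂_3, so H_2 = 0.

H_2 = 0.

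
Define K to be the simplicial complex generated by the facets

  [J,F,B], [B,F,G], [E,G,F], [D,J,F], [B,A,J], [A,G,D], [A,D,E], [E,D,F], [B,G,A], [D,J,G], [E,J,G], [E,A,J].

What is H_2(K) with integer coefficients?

H_2 ≅ 0.

Fix the vertex order A < B < D < E < F < G < J and write every simplex with vertices in increasing order. Then dim K = 2 and the simplices of K are:

  0-simplices (7): A, B, D, E, F, G, J
  1-simplices (18): AB, AD, AE, AG, AJ, BF, BG, BJ, DE, DF, DG, DJ, EF, EG, EJ, FG, FJ, GJ
  2-simplices (12): ABG, ABJ, ADE, ADG, AEJ, BFG, BFJ, DEF, DFJ, DGJ, EFG, EGJ

giving chain groups C_0 ≅ Z^7, C_1 ≅ Z^18, C_2 ≅ Z^12.

The boundary map ∂_1: C_1 → C_0 is given by ∂[p,q] = [q] − [p]. For instance
  ∂DG = G − D.
This gives a 7×18 integer matrix of rank 6; reducing to Smith normal form yields diagonal entries (1,1,1,1,1,1).

Boundary ∂_2: C_2 → C_1 acts by ∂[p,q,r] = [q,r] − [p,r] + [p,q]. For instance
  ∂AEJ = EJ − AJ + AE,
  ∂BFJ = FJ − BJ + BF.
The 18×12 boundary matrix has rank 12 and Smith normal form diag(1,1,1,1,1,1,1,1,1,1,1,2).

Computing H_k = (kernel of ∂_k) / (image of ∂_{k+1}):

  H_2: rank ker ∂_2 − rank ∂_3 = (12 − 12) − 0 = 0, and there is no ∂_3, so H_2 ≅ 0.

(K is a triangulation of the real projective plane RP^2.)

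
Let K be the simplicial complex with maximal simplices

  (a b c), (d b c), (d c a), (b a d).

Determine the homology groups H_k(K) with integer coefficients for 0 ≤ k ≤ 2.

K has 4 vertices, 6 edges, 4 triangles.
rank ∂_0 = 0, rank ∂_1 = 3 ⇒ b_0 = 4 − 0 − 3 = 1; all invariant factors of ∂_1 are 1 so no torsion. So H_0 = Z.
rank ∂_1 = 3, rank ∂_2 = 3 ⇒ b_1 = 6 − 3 − 3 = 0; all invariant factors of ∂_2 are 1 so no torsion. So H_1 = 0.
rank ∂_2 = 3, rank ∂_3 = 0 ⇒ b_2 = 4 − 3 − 0 = 1. So H_2 = Z.

H_0 = Z,  H_1 = 0,  H_2 = Z.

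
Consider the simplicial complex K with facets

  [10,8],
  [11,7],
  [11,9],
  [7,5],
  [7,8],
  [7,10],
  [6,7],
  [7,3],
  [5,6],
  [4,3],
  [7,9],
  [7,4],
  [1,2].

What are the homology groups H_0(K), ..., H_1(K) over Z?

Take the total order 1 < 2 < 3 < 4 < 5 < 6 < 7 < 8 < 9 < 10 < 11 on the vertex set. Then K (dimension 1) consists of the simplices:

  0-simplices (11): [1], [2], [3], [4], [5], [6], [7], [8], [9], [10], [11]
  1-simplices (13): [1,2], [3,4], [3,7], [4,7], [5,6], [5,7], [6,7], [7,8], [7,9], [7,10], [7,11], [8,10], [9,11]

giving chain groups C_0 ≅ Z^11, C_1 ≅ Z^13.

∂_1: C_1 → C_0 sends each edge [p,q] (with p < q) to q − p.
The 11×13 boundary matrix has rank 9 and Smith normal form diag(1,1,1,1,1,1,1,1,1).

Reading off H_k = ker ∂_k / im ∂_{k+1}:

  H_0: rank C_0 − rank ∂_1 = 11 − 9 = 2, and the invariant factors of ∂_1 are all 1, so H_0 = Z^2.
  H_1: rank ker ∂_1 − rank ∂_2 = (13 − 9) − 0 = 4, and there is no ∂_2, so H_1 = Z^4.

As a check, the Euler characteristic is 11 − 13 = -2, which agrees with 2 − 4 = -2.

H_0 = Z^2,  H_1 = Z^4.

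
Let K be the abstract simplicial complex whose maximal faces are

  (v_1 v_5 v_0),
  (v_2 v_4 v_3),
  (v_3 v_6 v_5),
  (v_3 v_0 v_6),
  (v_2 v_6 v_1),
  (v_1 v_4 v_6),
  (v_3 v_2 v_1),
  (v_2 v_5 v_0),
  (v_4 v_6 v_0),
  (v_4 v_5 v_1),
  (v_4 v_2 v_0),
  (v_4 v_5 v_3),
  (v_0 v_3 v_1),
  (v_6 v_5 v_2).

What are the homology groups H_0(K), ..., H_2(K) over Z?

H_0 ≅ Z,  H_1 ≅ Z^2,  H_2 ≅ Z.

Order the vertices as v_0 < v_1 < v_2 < v_3 < v_4 < v_5 < v_6. Listing each simplex with vertices in this order, K has dimension 2 with simplices:

  0-simplices (7): [v_0], [v_1], [v_2], [v_3], [v_4], [v_5], [v_6]
  1-simplices (21): (21 of them)
  2-simplices (14): (14 of them)

Hence C_0 ≅ Z^7, C_1 ≅ Z^21, C_2 ≅ Z^14.

The boundary map ∂_1: C_1 → C_0 maps an edge to its endpoints' difference, ∂[p,q] = q − p. For instance
  ∂[v_2,v_3] = [v_3] − [v_2].
The resulting 7×21 matrix has rank 6, and its Smith normal form has invariant factors (1,1,1,1,1,1).

Boundary ∂_2: C_2 → C_1 maps a triangle to the signed sum of its edges. For instance
  ∂[v_1,v_2,v_6] = [v_2,v_6] − [v_1,v_6] + [v_1,v_2],
  ∂[v_2,v_5,v_6] = [v_5,v_6] − [v_2,v_6] + [v_2,v_5].
As a 21×14 matrix over Z this has rank 13, with invariant factors (1,1,1,1,1,1,1,1,1,1,1,1,1).

Reading off H_k = ker ∂_k / im ∂_{k+1}:

  H_0: rank C_0 − rank ∂_1 = 7 − 6 = 1, and the invariant factors of ∂_1 are all 1, so H_0 ≅ Z.
  H_1: rank ker ∂_1 − rank ∂_2 = (21 − 6) − 13 = 2, and the invariant factors of ∂_2 are all 1, so H_1 ≅ Z^2.
  H_2: rank ker ∂_2 − rank ∂_3 = (14 − 13) − 0 = 1, and there is no ∂_3, so H_2 ≅ Z.

As a check, the Euler characteristic is 7 − 21 + 14 = 0, which agrees with 1 − 2 + 1 = 0.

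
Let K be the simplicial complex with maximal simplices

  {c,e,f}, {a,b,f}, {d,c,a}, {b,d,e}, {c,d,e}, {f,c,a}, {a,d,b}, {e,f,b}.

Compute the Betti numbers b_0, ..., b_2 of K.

K has 6 vertices, 12 edges, 8 triangles.
rank ∂_0 = 0, rank ∂_1 = 5 ⇒ b_0 = 6 − 0 − 5 = 1; all invariant factors of ∂_1 are 1 so no torsion. So H_0 = Z.
rank ∂_1 = 5, rank ∂_2 = 7 ⇒ b_1 = 12 − 5 − 7 = 0; all invariant factors of ∂_2 are 1 so no torsion. So H_1 = 0.
rank ∂_2 = 7, rank ∂_3 = 0 ⇒ b_2 = 8 − 7 − 0 = 1. So H_2 = Z.

b_0 = 1, b_1 = 0, b_2 = 1.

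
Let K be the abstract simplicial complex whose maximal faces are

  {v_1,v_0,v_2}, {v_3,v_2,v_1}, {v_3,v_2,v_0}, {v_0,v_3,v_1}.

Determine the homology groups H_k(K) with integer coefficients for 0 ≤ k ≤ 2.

Fix the vertex order v_0 < v_1 < v_2 < v_3 and write every simplex with vertices in increasing order. Then dim K = 2 and the simplices of K are:

  0-simplices (4): [v_0], [v_1], [v_2], [v_3]
  1-simplices (6): [v_0,v_1], [v_0,v_2], [v_0,v_3], [v_1,v_2], [v_1,v_3], [v_2,v_3]
  2-simplices (4): [v_0,v_1,v_2], [v_0,v_1,v_3], [v_0,v_2,v_3], [v_1,v_2,v_3]

so the chain groups are C_0 ≅ Z^4, C_1 ≅ Z^6, C_2 ≅ Z^4.

The boundary map ∂_1: C_1 → C_0 maps an edge to its endpoints' difference, ∂[p,q] = q − p. For instance
  ∂[v_1,v_2] = [v_2] − [v_1].
The 4×6 boundary matrix has rank 3 and Smith normal form diag(1,1,1).

The boundary map ∂_2: C_2 → C_1 acts by ∂[p,q,r] = [q,r] − [p,r] + [p,q]. For instance
  ∂[v_0,v_2,v_3] = [v_2,v_3] − [v_0,v_3] + [v_0,v_2],
  ∂[v_1,v_2,v_3] = [v_2,v_3] − [v_1,v_3] + [v_1,v_2].
The 6×4 boundary matrix has rank 3 and Smith normal form diag(1,1,1).

Reading off H_k = ker ∂_k / im ∂_{k+1}:

  H_0: rank C_0 − rank ∂_1 = 4 − 3 = 1, and the invariant factors of ∂_1 are all 1, so H_0 = Z.
  H_1: rank ker ∂_1 − rank ∂_2 = (6 − 3) − 3 = 0, and the invariant factors of ∂_2 are all 1, so H_1 = 0.
  H_2: rank ker ∂_2 − rank ∂_3 = (4 − 3) − 0 = 1, and there is no ∂_3, so H_2 = Z.

As a check, the Euler characteristic is 4 − 6 + 4 = 2, which agrees with 1 − 0 + 1 = 2.

H_0 ≅ Z,  H_1 = 0,  H_2 ≅ Z.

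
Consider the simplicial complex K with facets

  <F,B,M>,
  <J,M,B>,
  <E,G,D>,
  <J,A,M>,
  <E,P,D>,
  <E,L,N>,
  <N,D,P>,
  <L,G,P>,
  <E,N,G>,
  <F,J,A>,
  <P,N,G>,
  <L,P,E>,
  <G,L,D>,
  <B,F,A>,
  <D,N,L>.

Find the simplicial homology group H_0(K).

H_0 ≅ Z^2.

We work with the vertex ordering A < B < D < E < F < G < J < L < M < N < P. The simplices of K, each written with vertices in increasing order, are:

  0-simplices (11): A, B, D, E, F, G, J, L, M, N, P
  1-simplices (25): AB, AF, AJ, AM, BF, BJ, BM, DE, DG, DL, DN, DP, EG, EL, EN, EP, FJ, FM, GL, GN, GP, JM, LN, LP, NP
  2-simplices (15): ABF, AFJ, AJM, BFM, BJM, DEG, DEP, DGL, DLN, DNP, EGN, ELN, ELP, GLP, GNP

Hence C_0 ≅ Z^11, C_1 ≅ Z^25, C_2 ≅ Z^15.

∂_1: C_1 → C_0 maps an edge to its endpoints' difference, ∂[p,q] = q − p.
The resulting 11×25 matrix has rank 9, and its Smith normal form has invariant factors (1,1,1,1,1,1,1,1,1).

The boundary map ∂_2: C_2 → C_1 acts by ∂[p,q,r] = [q,r] − [p,r] + [p,q]. For instance
  ∂ELP = LP − EP + EL,
  ∂ABF = BF − AF + AB.
The 25×15 boundary matrix has rank 15 and Smith normal form diag(1,1,1,1,1,1,1,1,1,1,1,1,1,1,2).

Now H_k = ker ∂_k / im ∂_{k+1}, so:

  H_0: rank C_0 − rank ∂_1 = 11 − 9 = 2, and the invariant factors of ∂_1 are all 1, so H_0 = Z^2.

(K is a triangulation of the disjoint union of the real projective plane RP^2 and the Möbius band.)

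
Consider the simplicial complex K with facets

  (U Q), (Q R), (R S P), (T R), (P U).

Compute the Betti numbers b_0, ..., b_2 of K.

b_0 = 1, b_1 = 1, b_2 = 0.

K has 6 vertices, 7 edges, 1 triangle.
rank ∂_0 = 0, rank ∂_1 = 5 ⇒ b_0 = 6 − 0 − 5 = 1; all invariant factors of ∂_1 are 1 so no torsion. So H_0 = Z.
rank ∂_1 = 5, rank ∂_2 = 1 ⇒ b_1 = 7 − 5 − 1 = 1; all invariant factors of ∂_2 are 1 so no torsion. So H_1 = Z.
rank ∂_2 = 1, rank ∂_3 = 0 ⇒ b_2 = 1 − 1 − 0 = 0. So H_2 = 0.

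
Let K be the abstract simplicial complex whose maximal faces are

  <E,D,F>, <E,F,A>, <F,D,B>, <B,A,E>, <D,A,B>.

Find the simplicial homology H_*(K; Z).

H_0 = Z,  H_1 = Z,  H_2 = 0.

Order the vertices as A < B < D < E < F. Listing each simplex with vertices in this order, K has dimension 2 with simplices:

  0-simplices (5): A, B, D, E, F
  1-simplices (10): AB, AD, AE, AF, BD, BE, BF, DE, DF, EF
  2-simplices (5): ABD, ABE, AEF, BDF, DEF

so the chain groups are C_0 ≅ Z^5, C_1 ≅ Z^10, C_2 ≅ Z^5.

The boundary map ∂_1: C_1 → C_0 is given by ∂[p,q] = [q] − [p]. For instance
  ∂EF = F − E.
The 5×10 boundary matrix has rank 4 and Smith normal form diag(1,1,1,1).

The boundary map ∂_2: C_2 → C_1 acts by ∂[p,q,r] = [q,r] − [p,r] + [p,q]. For instance
  ∂AEF = EF − AF + AE,
  ∂BDF = DF − BF + BD.
The 10×5 boundary matrix has rank 5 and Smith normal form diag(1,1,1,1,1).

From H_k ≅ ker(∂_k) / im(∂_{k+1}) we obtain:

  H_0: rank C_0 − rank ∂_1 = 5 − 4 = 1, and the invariant factors of ∂_1 are all 1, so H_0 ≅ Z.
  H_1: rank ker ∂_1 − rank ∂_2 = (10 − 4) − 5 = 1, and the invariant factors of ∂_2 are all 1, so H_1 ≅ Z.
  H_2: rank ker ∂_2 − rank ∂_3 = (5 − 5) − 0 = 0, and there is no ∂_3, so H_2 ≅ 0.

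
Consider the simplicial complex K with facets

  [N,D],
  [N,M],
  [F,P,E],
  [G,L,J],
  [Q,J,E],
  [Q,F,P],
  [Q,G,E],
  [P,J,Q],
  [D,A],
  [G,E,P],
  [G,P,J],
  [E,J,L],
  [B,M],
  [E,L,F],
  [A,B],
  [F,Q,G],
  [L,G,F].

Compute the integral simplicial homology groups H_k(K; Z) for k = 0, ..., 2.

H_0 = Z^2,  H_1 = Z ⊕ Z/2,  H_2 = 0.

K has 12 vertices, 23 edges, 12 triangles.
rank ∂_0 = 0, rank ∂_1 = 10 ⇒ b_0 = 12 − 0 − 10 = 2; all invariant factors of ∂_1 are 1 so no torsion. So H_0 = Z^2.
rank ∂_1 = 10, rank ∂_2 = 12 ⇒ b_1 = 23 − 10 − 12 = 1; ∂_2 has invariant factor(s) [2] giving torsion. So H_1 = Z ⊕ Z/2.
rank ∂_2 = 12, rank ∂_3 = 0 ⇒ b_2 = 12 − 12 − 0 = 0. So H_2 = 0.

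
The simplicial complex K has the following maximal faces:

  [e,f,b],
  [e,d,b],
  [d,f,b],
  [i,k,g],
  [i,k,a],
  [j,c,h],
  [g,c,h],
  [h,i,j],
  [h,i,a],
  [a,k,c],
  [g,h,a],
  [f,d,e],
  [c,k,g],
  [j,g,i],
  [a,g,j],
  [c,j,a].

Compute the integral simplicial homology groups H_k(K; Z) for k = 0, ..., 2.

Order the vertices as a < b < c < d < e < f < g < h < i < j < k. Listing each simplex with vertices in this order, K has dimension 2 with simplices:

  0-simplices (11): a, b, c, d, e, f, g, h, i, j, k
  1-simplices (24): ac, ag, ah, ai, aj, ak, bd, be, bf, cg, ch, cj, ck, de, df, ef, gh, gi, gj, gk, hi, hj, ij, ik
  2-simplices (16): acj, ack, agh, agj, ahi, aik, bde, bdf, bef, cgh, cgk, chj, def, gij, gik, hij

so the chain groups are C_0 ≅ Z^11, C_1 ≅ Z^24, C_2 ≅ Z^16.

The boundary map ∂_1: C_1 → C_0 maps an edge to its endpoints' difference, ∂[p,q] = q − p. For instance
  ∂hj = j − h.
As a 11×24 matrix over Z this has rank 9, with invariant factors (1,1,1,1,1,1,1,1,1).

The boundary map ∂_2: C_2 → C_1 sends each 2-simplex [p,q,r] to [q,r] − [p,r] + [p,q]. For instance
  ∂bdf = df − bf + bd,
  ∂gik = ik − gk + gi.
As a 24×16 matrix over Z this has rank 15, with invariant factors (1,1,1,1,1,1,1,1,1,1,1,1,1,1,2).

From H_k ≅ ker(∂_k) / im(∂_{k+1}) we obtain:

  H_0: rank C_0 − rank ∂_1 = 11 − 9 = 2, and the invariant factors of ∂_1 are all 1, so H_0 = Z^2.
  H_1: rank ker ∂_1 − rank ∂_2 = (24 − 9) − 15 = 0, and ∂_2 has invariant factor 2 > 1, so H_1 = Z/2Z.
  H_2: rank ker ∂_2 − rank ∂_3 = (16 − 15) − 0 = 1, and there is no ∂_3, so H_2 = Z.

H_0 ≅ Z^2,  H_1 ≅ Z/2Z,  H_2 ≅ Z.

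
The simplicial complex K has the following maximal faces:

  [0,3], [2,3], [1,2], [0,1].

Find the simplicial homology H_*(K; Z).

Fix the vertex order 0 < 1 < 2 < 3 and write every simplex with vertices in increasing order. Then dim K = 1 and the simplices of K are:

  0-simplices (4): [0], [1], [2], [3]
  1-simplices (4): [0,1], [0,3], [1,2], [2,3]

so the chain groups are C_0 ≅ Z^4, C_1 ≅ Z^4.

∂_1: C_1 → C_0 sends each edge [p,q] (with p < q) to q − p. For instance
  ∂[0,1] = [1] − [0].
The 4×4 boundary matrix has rank 3 and Smith normal form diag(1,1,1).

Computing H_k = (kernel of ∂_k) / (image of ∂_{k+1}):

  H_0: rank C_0 − rank ∂_1 = 4 − 3 = 1, and the invariant factors of ∂_1 are all 1, so H_0 = Z.
  H_1: rank ker ∂_1 − rank ∂_2 = (4 − 3) − 0 = 1, and there is no ∂_2, so H_1 = Z.

H_0 ≅ Z,  H_1 ≅ Z.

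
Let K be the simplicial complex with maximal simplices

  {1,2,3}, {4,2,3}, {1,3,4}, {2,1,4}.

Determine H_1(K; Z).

K has 4 vertices, 6 edges, 4 triangles.
rank ∂_1 = 3, rank ∂_2 = 3 ⇒ b_1 = 6 − 3 − 3 = 0; all invariant factors of ∂_2 are 1 so no torsion. So H_1 = 0.

H_1 ≅ 0.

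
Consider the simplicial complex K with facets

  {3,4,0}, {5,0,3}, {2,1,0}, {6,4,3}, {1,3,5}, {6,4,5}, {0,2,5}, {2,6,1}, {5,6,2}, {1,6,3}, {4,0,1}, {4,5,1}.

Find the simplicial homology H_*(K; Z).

H_0 ≅ Z,  H_1 ≅ Z_2,  H_2 = 0.

K has 7 vertices, 18 edges, 12 triangles.
rank ∂_0 = 0, rank ∂_1 = 6 ⇒ b_0 = 7 − 0 − 6 = 1; all invariant factors of ∂_1 are 1 so no torsion. So H_0 = Z.
rank ∂_1 = 6, rank ∂_2 = 12 ⇒ b_1 = 18 − 6 − 12 = 0; ∂_2 has invariant factor(s) [2] giving torsion. So H_1 = Z_2.
rank ∂_2 = 12, rank ∂_3 = 0 ⇒ b_2 = 12 − 12 − 0 = 0. So H_2 = 0.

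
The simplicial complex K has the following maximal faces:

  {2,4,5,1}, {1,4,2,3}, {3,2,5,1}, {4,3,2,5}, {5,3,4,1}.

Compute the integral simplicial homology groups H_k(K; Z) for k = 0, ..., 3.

H_0 ≅ Z,  H_1 = 0,  H_2 = 0,  H_3 ≅ Z.

Fix the vertex order 1 < 2 < 3 < 4 < 5 and write every simplex with vertices in increasing order. Then dim K = 3 and the simplices of K are:

  0-simplices (5): [1], [2], [3], [4], [5]
  1-simplices (10): [1,2], [1,3], [1,4], [1,5], [2,3], [2,4], [2,5], [3,4], [3,5], [4,5]
  2-simplices (10): [1,2,3], [1,2,4], [1,2,5], [1,3,4], [1,3,5], [1,4,5], [2,3,4], [2,3,5], [2,4,5], [3,4,5]
  3-simplices (5): [1,2,3,4], [1,2,3,5], [1,2,4,5], [1,3,4,5], [2,3,4,5]

Hence C_0 ≅ Z^5, C_1 ≅ Z^10, C_2 ≅ Z^10, C_3 ≅ Z^5.

∂_1: C_1 → C_0 sends each edge [p,q] (with p < q) to q − p.
The 5×10 boundary matrix has rank 4 and Smith normal form diag(1,1,1,1).

Boundary ∂_2: C_2 → C_1 sends each 2-simplex [p,q,r] to [q,r] − [p,r] + [p,q]. For instance
  ∂[1,2,5] = [2,5] − [1,5] + [1,2],
  ∂[1,3,5] = [3,5] − [1,5] + [1,3].
This gives a 10×10 integer matrix of rank 6; reducing to Smith normal form yields diagonal entries (1,1,1,1,1,1).

Boundary ∂_3: C_3 → C_2 sends each 3-simplex σ to the alternating sum Σ_i (−1)^i (σ with its i-th vertex removed). For instance
  ∂[1,2,4,5] = [2,4,5] − [1,4,5] + [1,2,5] − [1,2,4],
  ∂[1,2,3,5] = [2,3,5] − [1,3,5] + [1,2,5] − [1,2,3].
This gives a 10×5 integer matrix of rank 4; reducing to Smith normal form yields diagonal entries (1,1,1,1).

From H_k ≅ ker(∂_k) / im(∂_{k+1}) we obtain:

  H_0: rank C_0 − rank ∂_1 = 5 − 4 = 1, and the invariant factors of ∂_1 are all 1, so H_0 ≅ Z.
  H_1: rank ker ∂_1 − rank ∂_2 = (10 − 4) − 6 = 0, and the invariant factors of ∂_2 are all 1, so H_1 ≅ 0.
  H_2: rank ker ∂_2 − rank ∂_3 = (10 − 6) − 4 = 0, and the invariant factors of ∂_3 are all 1, so H_2 ≅ 0.
  H_3: rank ker ∂_3 − rank ∂_4 = (5 − 4) − 0 = 1, and there is no ∂_4, so H_3 ≅ Z.

(K is a triangulation of the 3-sphere S^3.)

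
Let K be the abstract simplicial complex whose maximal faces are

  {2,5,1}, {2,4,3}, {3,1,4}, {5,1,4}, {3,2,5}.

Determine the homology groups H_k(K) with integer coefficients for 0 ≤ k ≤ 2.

Take the total order 1 < 2 < 3 < 4 < 5 on the vertex set. Then K (dimension 2) consists of the simplices:

  0-simplices (5): [1], [2], [3], [4], [5]
  1-simplices (10): [1,2], [1,3], [1,4], [1,5], [2,3], [2,4], [2,5], [3,4], [3,5], [4,5]
  2-simplices (5): [1,2,5], [1,3,4], [1,4,5], [2,3,4], [2,3,5]

Hence C_0 ≅ Z^5, C_1 ≅ Z^10, C_2 ≅ Z^5.

Boundary ∂_1: C_1 → C_0 maps an edge to its endpoints' difference, ∂[p,q] = q − p. For instance
  ∂[1,3] = [3] − [1].
The resulting 5×10 matrix has rank 4, and its Smith normal form has invariant factors (1,1,1,1).

The boundary map ∂_2: C_2 → C_1 sends each 2-simplex [p,q,r] to [q,r] − [p,r] + [p,q]. For instance
  ∂[1,3,4] = [3,4] − [1,4] + [1,3],
  ∂[2,3,5] = [3,5] − [2,5] + [2,3].
As a 10×5 matrix over Z this has rank 5, with invariant factors (1,1,1,1,1).

Computing H_k = (kernel of ∂_k) / (image of ∂_{k+1}):

  H_0: rank C_0 − rank ∂_1 = 5 − 4 = 1, and the invariant factors of ∂_1 are all 1, so H_0 = Z.
  H_1: rank ker ∂_1 − rank ∂_2 = (10 − 4) − 5 = 1, and the invariant factors of ∂_2 are all 1, so H_1 = Z.
  H_2: rank ker ∂_2 − rank ∂_3 = (5 − 5) − 0 = 0, and there is no ∂_3, so H_2 = 0.

H_0 ≅ Z,  H_1 ≅ Z,  H_2 = 0.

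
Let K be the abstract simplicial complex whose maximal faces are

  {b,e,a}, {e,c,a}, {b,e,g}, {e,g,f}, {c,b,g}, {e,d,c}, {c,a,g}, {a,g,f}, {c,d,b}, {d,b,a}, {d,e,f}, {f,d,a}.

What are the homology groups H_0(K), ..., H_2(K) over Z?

H_0 = Z,  H_1 = Z/2,  H_2 = 0.

Fix the vertex order a < b < c < d < e < f < g and write every simplex with vertices in increasing order. Then dim K = 2 and the simplices of K are:

  0-simplices (7): a, b, c, d, e, f, g
  1-simplices (18): ab, ac, ad, ae, af, ag, bc, bd, be, bg, cd, ce, cg, de, df, ef, eg, fg
  2-simplices (12): abd, abe, ace, acg, adf, afg, bcd, bcg, beg, cde, def, efg

Hence C_0 ≅ Z^7, C_1 ≅ Z^18, C_2 ≅ Z^12.

Boundary ∂_1: C_1 → C_0 maps an edge to its endpoints' difference, ∂[p,q] = q − p. For instance
  ∂de = e − d.
The 7×18 boundary matrix has rank 6 and Smith normal form diag(1,1,1,1,1,1).

Boundary ∂_2: C_2 → C_1 maps a triangle to the signed sum of its edges. For instance
  ∂abd = bd − ad + ab,
  ∂ace = ce − ae + ac.
The 18×12 boundary matrix has rank 12 and Smith normal form diag(1,1,1,1,1,1,1,1,1,1,1,2).

Reading off H_k = ker ∂_k / im ∂_{k+1}:

  H_0: rank C_0 − rank ∂_1 = 7 − 6 = 1, and the invariant factors of ∂_1 are all 1, so H_0 = Z.
  H_1: rank ker ∂_1 − rank ∂_2 = (18 − 6) − 12 = 0, and ∂_2 has invariant factor 2 > 1, so H_1 = Z/2.
  H_2: rank ker ∂_2 − rank ∂_3 = (12 − 12) − 0 = 0, and there is no ∂_3, so H_2 = 0.

As a check, the Euler characteristic is 7 − 18 + 12 = 1, which agrees with 1 − 0 + 0 = 1.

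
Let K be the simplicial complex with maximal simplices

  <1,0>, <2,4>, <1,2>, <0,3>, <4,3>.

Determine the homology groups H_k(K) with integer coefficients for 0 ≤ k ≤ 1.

H_0 = Z,  H_1 = Z.

Order the vertices as 0 < 1 < 2 < 3 < 4. Listing each simplex with vertices in this order, K has dimension 1 with simplices:

  0-simplices (5): [0], [1], [2], [3], [4]
  1-simplices (5): [0,1], [0,3], [1,2], [2,4], [3,4]

so the chain groups are C_0 ≅ Z^5, C_1 ≅ Z^5.

The boundary map ∂_1: C_1 → C_0 sends each edge [p,q] (with p < q) to q − p. For instance
  ∂[0,3] = [3] − [0].
This gives a 5×5 integer matrix of rank 4; reducing to Smith normal form yields diagonal entries (1,1,1,1).

Computing H_k = (kernel of ∂_k) / (image of ∂_{k+1}):

  H_0: rank C_0 − rank ∂_1 = 5 − 4 = 1, and the invariant factors of ∂_1 are all 1, so H_0 ≅ Z.
  H_1: rank ker ∂_1 − rank ∂_2 = (5 − 4) − 0 = 1, and there is no ∂_2, so H_1 ≅ Z.

As a check, the Euler characteristic is 5 − 5 = 0, which agrees with 1 − 1 = 0.
(K is a triangulation of the circle S^1.)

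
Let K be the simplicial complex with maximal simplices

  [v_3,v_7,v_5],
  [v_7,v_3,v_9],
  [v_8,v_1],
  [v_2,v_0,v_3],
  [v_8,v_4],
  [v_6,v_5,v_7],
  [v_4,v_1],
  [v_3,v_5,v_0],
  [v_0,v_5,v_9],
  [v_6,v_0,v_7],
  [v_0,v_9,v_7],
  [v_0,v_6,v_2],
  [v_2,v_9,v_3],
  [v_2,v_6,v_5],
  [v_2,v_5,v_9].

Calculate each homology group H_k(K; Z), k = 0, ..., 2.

H_0 ≅ Z^2,  H_1 ≅ Z × Z/2,  H_2 = 0.

K has 10 vertices, 21 edges, 12 triangles.
rank ∂_0 = 0, rank ∂_1 = 8 ⇒ b_0 = 10 − 0 − 8 = 2; all invariant factors of ∂_1 are 1 so no torsion. So H_0 = Z^2.
rank ∂_1 = 8, rank ∂_2 = 12 ⇒ b_1 = 21 − 8 − 12 = 1; ∂_2 has invariant factor(s) [2] giving torsion. So H_1 = Z × Z/2.
rank ∂_2 = 12, rank ∂_3 = 0 ⇒ b_2 = 12 − 12 − 0 = 0. So H_2 = 0.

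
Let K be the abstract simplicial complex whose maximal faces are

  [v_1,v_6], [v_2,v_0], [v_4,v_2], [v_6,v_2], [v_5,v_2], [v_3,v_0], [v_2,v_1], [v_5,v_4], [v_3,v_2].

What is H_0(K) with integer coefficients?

H_0 = Z.

K has 7 vertices, 9 edges.
rank ∂_0 = 0, rank ∂_1 = 6 ⇒ b_0 = 7 − 0 − 6 = 1; all invariant factors of ∂_1 are 1 so no torsion. So H_0 ≅ Z.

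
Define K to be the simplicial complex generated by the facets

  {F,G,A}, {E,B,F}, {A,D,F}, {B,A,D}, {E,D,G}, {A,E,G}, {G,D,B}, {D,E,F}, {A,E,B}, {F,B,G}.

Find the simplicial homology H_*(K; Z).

H_0 = Z,  H_1 = Z/2Z,  H_2 = 0.

Take the total order A < B < D < E < F < G on the vertex set. Then K (dimension 2) consists of the simplices:

  0-simplices (6): A, B, D, E, F, G
  1-simplices (15): AB, AD, AE, AF, AG, BD, BE, BF, BG, DE, DF, DG, EF, EG, FG
  2-simplices (10): ABD, ABE, ADF, AEG, AFG, BDG, BEF, BFG, DEF, DEG

so the chain groups are C_0 ≅ Z^6, C_1 ≅ Z^15, C_2 ≅ Z^10.

The boundary map ∂_1: C_1 → C_0 sends each edge [p,q] (with p < q) to q − p.
As a 6×15 matrix over Z this has rank 5, with invariant factors (1,1,1,1,1).

Boundary ∂_2: C_2 → C_1 sends each 2-simplex [p,q,r] to [q,r] − [p,r] + [p,q]. For instance
  ∂BEF = EF − BF + BE,
  ∂ABD = BD − AD + AB.
As a 15×10 matrix over Z this has rank 10, with invariant factors (1,1,1,1,1,1,1,1,1,2).

Reading off H_k = ker ∂_k / im ∂_{k+1}:

  H_0: rank C_0 − rank ∂_1 = 6 − 5 = 1, and the invariant factors of ∂_1 are all 1, so H_0 = Z.
  H_1: rank ker ∂_1 − rank ∂_2 = (15 − 5) − 10 = 0, and ∂_2 has invariant factor 2 > 1, so H_1 = Z/2Z.
  H_2: rank ker ∂_2 − rank ∂_3 = (10 − 10) − 0 = 0, and there is no ∂_3, so H_2 = 0.

(K is a triangulation of the real projective plane RP^2.)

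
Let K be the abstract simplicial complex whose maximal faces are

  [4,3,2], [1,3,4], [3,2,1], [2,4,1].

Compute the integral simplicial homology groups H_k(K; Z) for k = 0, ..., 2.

We work with the vertex ordering 1 < 2 < 3 < 4. The simplices of K, each written with vertices in increasing order, are:

  0-simplices (4): [1], [2], [3], [4]
  1-simplices (6): [1,2], [1,3], [1,4], [2,3], [2,4], [3,4]
  2-simplices (4): [1,2,3], [1,2,4], [1,3,4], [2,3,4]

Hence C_0 ≅ Z^4, C_1 ≅ Z^6, C_2 ≅ Z^4.

∂_1: C_1 → C_0 maps an edge to its endpoints' difference, ∂[p,q] = q − p.
The 4×6 boundary matrix has rank 3 and Smith normal form diag(1,1,1).

Boundary ∂_2: C_2 → C_1 acts by ∂[p,q,r] = [q,r] − [p,r] + [p,q]. For instance
  ∂[1,3,4] = [3,4] − [1,4] + [1,3],
  ∂[2,3,4] = [3,4] − [2,4] + [2,3].
This gives a 6×4 integer matrix of rank 3; reducing to Smith normal form yields diagonal entries (1,1,1).

Now H_k = ker ∂_k / im ∂_{k+1}, so:

  H_0: rank C_0 − rank ∂_1 = 4 − 3 = 1, and the invariant factors of ∂_1 are all 1, so H_0 ≅ Z.
  H_1: rank ker ∂_1 − rank ∂_2 = (6 − 3) − 3 = 0, and the invariant factors of ∂_2 are all 1, so H_1 ≅ 0.
  H_2: rank ker ∂_2 − rank ∂_3 = (4 − 3) − 0 = 1, and there is no ∂_3, so H_2 ≅ Z.

(K is a triangulation of the 2-sphere S^2.)

H_0 = Z,  H_1 = 0,  H_2 = Z.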